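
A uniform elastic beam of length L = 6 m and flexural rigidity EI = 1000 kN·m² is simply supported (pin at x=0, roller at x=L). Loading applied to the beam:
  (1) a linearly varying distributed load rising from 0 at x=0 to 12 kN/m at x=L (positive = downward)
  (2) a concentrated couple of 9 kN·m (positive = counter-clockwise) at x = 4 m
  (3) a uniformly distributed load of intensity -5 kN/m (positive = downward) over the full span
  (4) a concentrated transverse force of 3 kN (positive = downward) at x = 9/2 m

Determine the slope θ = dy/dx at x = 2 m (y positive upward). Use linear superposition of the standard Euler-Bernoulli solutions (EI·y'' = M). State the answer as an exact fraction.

θ(2) = -5657/480000 rad

Load 1 — triangular load w₀=12 kN/m (0→w₀ over full span):
  θ_1 = -w₀(7L⁴-30L²x²+15x⁴)/(360LEI) = -12·(7·6⁴-30·6²·2²+15·2⁴)/(360·6·1000) = -52/1875 rad
Load 2 — applied couple M₀=9 kN·m at a=4 m (b=L-a=2):
  θ_2 = (M₀x²/(2L)+C₁)/EI  [x≤a] with C₁=M₀(3b²-L²)/(6L)=-6 = (9·2²/(2·6)+(-6))/1000 = -3/1000 rad
Load 3 — uniform load w=-5 kN/m over full span:
  θ_3 = -w(L³-6Lx²+4x³)/(24EI) = -(-5)·(6³-6·6·2²+4·2³)/(24·1000) = 13/600 rad
Load 4 — point force P=3 kN at a=9/2 m (b=L-a=3/2):
  θ_4 = -Pb(L²-b²-3x²)/(6LEI)  [x≤a] = -3·(3/2)·(6²-(3/2)²-3·2²)/(6·6·1000) = -87/32000 rad
Superposition: θ = Σ θ_i = -5657/480000 rad ≈ -0.011785 rad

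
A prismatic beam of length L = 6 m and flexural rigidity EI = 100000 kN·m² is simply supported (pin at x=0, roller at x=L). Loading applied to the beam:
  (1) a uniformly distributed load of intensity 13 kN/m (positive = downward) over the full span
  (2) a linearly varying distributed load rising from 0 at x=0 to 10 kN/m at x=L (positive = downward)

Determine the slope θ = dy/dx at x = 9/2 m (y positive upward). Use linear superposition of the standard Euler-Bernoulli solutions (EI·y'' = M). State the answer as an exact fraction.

Load 1 — uniform load w=13 kN/m over full span:
  θ_1 = -w(L³-6Lx²+4x³)/(24EI) = -13·(6³-6·6·(9/2)²+4·(9/2)³)/(24·100000) = 1287/1600000 rad
Load 2 — triangular load w₀=10 kN/m (0→w₀ over full span):
  θ_2 = -w₀(7L⁴-30L²x²+15x⁴)/(360LEI) = -10·(7·6⁴-30·6²·(9/2)²+15·(9/2)⁴)/(360·6·100000) = 3939/12800000 rad
Superposition: θ = Σ θ_i = 2847/2560000 rad ≈ 0.001112 rad

θ(9/2) = 2847/2560000 rad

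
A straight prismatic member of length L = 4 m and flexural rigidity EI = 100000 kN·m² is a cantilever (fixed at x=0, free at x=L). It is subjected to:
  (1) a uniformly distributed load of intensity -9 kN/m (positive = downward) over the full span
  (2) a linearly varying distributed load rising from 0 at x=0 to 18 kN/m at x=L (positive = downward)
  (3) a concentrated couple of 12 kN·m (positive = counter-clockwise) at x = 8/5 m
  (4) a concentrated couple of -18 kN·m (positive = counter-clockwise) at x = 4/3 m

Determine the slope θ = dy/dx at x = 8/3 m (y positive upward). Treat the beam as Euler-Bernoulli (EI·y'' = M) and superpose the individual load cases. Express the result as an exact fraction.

θ(8/3) = -841/1687500 rad

Load 1 — uniform load w=-9 kN/m over full span:
  θ_1 = -wx(x²-3Lx+3L²)/(6EI) = -(-9)·(8/3)·((8/3)²-3·4·(8/3)+3·4²)/(6·100000) = 26/28125 rad
Load 2 — triangular load w₀=18 kN/m (0→w₀ over full span):
  θ_2 = (w₀Lx²/4-w₀L²x/3-w₀x⁴/(24L))/EI = (18·4·(8/3)²/4-18·4²·(8/3)/3-18·(8/3)⁴/(24·4))/100000 = -116/84375 rad
Load 3 — applied couple M₀=12 kN·m at a=8/5 m (b=L-a=12/5):
  θ_3 = M₀a/EI  [x>a] = 12·(8/5)/100000 = 3/15625 rad
Load 4 — applied couple M₀=-18 kN·m at a=4/3 m (b=L-a=8/3):
  θ_4 = M₀a/EI  [x>a] = (-18)·(4/3)/100000 = -3/12500 rad
Superposition: θ = Σ θ_i = -841/1687500 rad ≈ -0.000498 rad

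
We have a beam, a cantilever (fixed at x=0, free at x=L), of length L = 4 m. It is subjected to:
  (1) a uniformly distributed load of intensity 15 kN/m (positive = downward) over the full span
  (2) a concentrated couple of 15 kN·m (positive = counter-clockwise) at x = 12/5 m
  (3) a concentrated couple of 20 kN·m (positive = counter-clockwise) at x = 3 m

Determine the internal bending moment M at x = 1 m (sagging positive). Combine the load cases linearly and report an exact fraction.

Load 1 — uniform load w=15 kN/m over full span:
  M_1 = -w(L-x)²/2 = -15·(4-1)²/2 = -135/2 kN·m
Load 2 — applied couple M₀=15 kN·m at a=12/5 m (b=L-a=8/5):
  M_2 = M₀  [x≤a] = 15 = 15 kN·m
Load 3 — applied couple M₀=20 kN·m at a=3 m (b=L-a=1):
  M_3 = M₀  [x≤a] = 20 = 20 kN·m
Superposition: M = Σ M_i = -65/2 kN·m ≈ -32.500000 kN·m

M(1) = -65/2 kN·m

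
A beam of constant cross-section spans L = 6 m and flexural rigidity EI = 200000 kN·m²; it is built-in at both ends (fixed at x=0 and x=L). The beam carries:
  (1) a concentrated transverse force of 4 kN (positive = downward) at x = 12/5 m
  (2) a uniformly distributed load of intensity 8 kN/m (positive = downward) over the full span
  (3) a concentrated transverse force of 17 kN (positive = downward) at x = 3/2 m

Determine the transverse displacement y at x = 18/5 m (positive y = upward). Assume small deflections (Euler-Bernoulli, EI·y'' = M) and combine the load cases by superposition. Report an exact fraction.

y(18/5) = -2245293/12500000000 m

Load 1 — point force P=4 kN at a=12/5 m (b=L-a=18/5):
  y_1 = -Pa²(L-x)²(3bL-(3b+a)(L-x))/(6L³EI)  [x>a] = -4·(12/5)²·(6-(18/5))²·(3·(18/5)·6-(3·(18/5)+(12/5))·(6-(18/5)))/(6·6³·200000) = -828/48828125 m
Load 2 — uniform load w=8 kN/m over full span:
  y_2 = -wx²(L-x)²/(24EI) = -8·(18/5)²·(6-(18/5))²/(24·200000) = -243/1953125 m
Load 3 — point force P=17 kN at a=3/2 m (b=L-a=9/2):
  y_3 = -Pa²(L-x)²(3bL-(3b+a)(L-x))/(6L³EI)  [x>a] = -17·(3/2)²·(6-(18/5))²·(3·(9/2)·6-(3·(9/2)+(3/2))·(6-(18/5)))/(6·6³·200000) = -153/4000000 m
Superposition: y = Σ y_i = -2245293/12500000000 m ≈ -0.000180 m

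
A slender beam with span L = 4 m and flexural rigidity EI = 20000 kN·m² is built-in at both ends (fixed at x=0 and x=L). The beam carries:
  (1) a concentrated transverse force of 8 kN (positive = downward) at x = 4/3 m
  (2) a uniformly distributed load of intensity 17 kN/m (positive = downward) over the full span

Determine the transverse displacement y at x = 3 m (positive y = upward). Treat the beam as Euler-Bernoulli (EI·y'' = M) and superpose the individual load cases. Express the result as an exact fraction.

Load 1 — point force P=8 kN at a=4/3 m (b=L-a=8/3):
  y_1 = -Pa²(L-x)²(3bL-(3b+a)(L-x))/(6L³EI)  [x>a] = -8·(4/3)²·(4-3)²·(3·(8/3)·4-(3·(8/3)+(4/3))·(4-3))/(6·4³·20000) = -17/405000 m
Load 2 — uniform load w=17 kN/m over full span:
  y_2 = -wx²(L-x)²/(24EI) = -17·3²·(4-3)²/(24·20000) = -51/160000 m
Superposition: y = Σ y_i = -187/518400 m ≈ -0.000361 m

y(3) = -187/518400 m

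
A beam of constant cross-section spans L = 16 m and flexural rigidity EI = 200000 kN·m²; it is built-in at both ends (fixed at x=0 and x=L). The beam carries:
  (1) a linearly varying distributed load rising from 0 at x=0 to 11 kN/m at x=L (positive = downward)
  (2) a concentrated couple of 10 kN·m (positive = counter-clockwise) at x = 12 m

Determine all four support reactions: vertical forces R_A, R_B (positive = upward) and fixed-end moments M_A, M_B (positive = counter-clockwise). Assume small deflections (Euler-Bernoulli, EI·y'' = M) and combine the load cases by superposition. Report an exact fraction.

Load 1 — triangular load w₀=11 kN/m (0→w₀ over full span):
  R_A = 3w₀L/20 = 3·11·16/20 = 132/5 kN
  M_A = w₀L²/30 = 11·16²/30 = 1408/15 kN·m
  R_B = 7w₀L/20 = 7·11·16/20 = 308/5 kN
  M_B = -w₀L²/20 = -11·16²/20 = -704/5 kN·m
Load 2 — applied couple M₀=10 kN·m at a=12 m (b=L-a=4):
  R_A = 6M₀ab/L³ = 6·10·12·4/16³ = 45/64 kN
  M_A = M₀b(2a-b)/L² = 10·4·(2·12-4)/16² = 25/8 kN·m
  R_B = -6M₀ab/L³ = -6·10·12·4/16³ = -45/64 kN
  M_B = M₀a(2b-a)/L² = 10·12·(2·4-12)/16² = -15/8 kN·m
Superposition: R_A = 8673/320 kN, M_A = 11639/120 kN·m, R_B = 19487/320 kN, M_B = -5707/40 kN·m

R_A = 8673/320 kN, M_A = 11639/120 kN·m, R_B = 19487/320 kN, M_B = -5707/40 kN·m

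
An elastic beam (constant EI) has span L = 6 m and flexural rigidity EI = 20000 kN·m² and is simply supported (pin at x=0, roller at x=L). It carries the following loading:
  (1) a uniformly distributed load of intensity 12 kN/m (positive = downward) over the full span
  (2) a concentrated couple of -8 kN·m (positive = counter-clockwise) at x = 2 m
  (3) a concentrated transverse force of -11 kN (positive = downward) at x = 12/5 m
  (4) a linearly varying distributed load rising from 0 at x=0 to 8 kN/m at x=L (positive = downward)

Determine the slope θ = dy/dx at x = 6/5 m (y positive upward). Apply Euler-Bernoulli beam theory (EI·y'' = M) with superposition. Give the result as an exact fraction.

Load 1 — uniform load w=12 kN/m over full span:
  θ_1 = -w(L³-6Lx²+4x³)/(24EI) = -12·(6³-6·6·(6/5)²+4·(6/5)³)/(24·20000) = -2673/625000 rad
Load 2 — applied couple M₀=-8 kN·m at a=2 m (b=L-a=4):
  θ_2 = (M₀x²/(2L)+C₁)/EI  [x≤a] with C₁=M₀(3b²-L²)/(6L)=-8/3 = ((-8)·(6/5)²/(2·6)+(-8/3))/20000 = -17/93750 rad
Load 3 — point force P=-11 kN at a=12/5 m (b=L-a=18/5):
  θ_3 = -Pb(L²-b²-3x²)/(6LEI)  [x≤a] = -(-11)·(18/5)·(6²-(18/5)²-3·(6/5)²)/(6·6·20000) = 1287/1250000 rad
Load 4 — triangular load w₀=8 kN/m (0→w₀ over full span):
  θ_4 = -w₀(7L⁴-30L²x²+15x⁴)/(360LEI) = -8·(7·6⁴-30·6²·(6/5)²+15·(6/5)⁴)/(360·6·20000) = -546/390625 rad
Superposition: θ = Σ θ_i = -90493/18750000 rad ≈ -0.004826 rad

θ(6/5) = -90493/18750000 rad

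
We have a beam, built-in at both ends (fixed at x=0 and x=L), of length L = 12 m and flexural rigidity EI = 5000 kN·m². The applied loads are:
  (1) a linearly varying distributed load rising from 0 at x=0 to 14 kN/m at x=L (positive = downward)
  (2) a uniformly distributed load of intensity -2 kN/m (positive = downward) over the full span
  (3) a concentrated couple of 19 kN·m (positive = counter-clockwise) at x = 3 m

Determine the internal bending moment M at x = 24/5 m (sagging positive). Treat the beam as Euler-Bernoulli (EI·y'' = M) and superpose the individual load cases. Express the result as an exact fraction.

Load 1 — triangular load w₀=14 kN/m (0→w₀ over full span):
  M_1 = 3w₀Lx/20 - w₀L²/30 - w₀x³/(6L) = 3·14·12·(24/5)/20 - 14·12²/30 - 14·(24/5)³/(6·12) = 4032/125 kN·m
Load 2 — uniform load w=-2 kN/m over full span:
  M_2 = wLx/2 - wL²/12 - wx²/2 = (-2)·12·(24/5)/2 - (-2)·12²/12 - (-2)·(24/5)²/2 = -264/25 kN·m
Load 3 — applied couple M₀=19 kN·m at a=3 m (b=L-a=9):
  M_3 = R_Ax - M_A - M₀  [x>a] with R_A=57/32, M_A=-57/16 = (57/32)·(24/5) - (-57/16) - 19 = -551/80 kN·m
Superposition: M = Σ M_i = 29617/2000 kN·m ≈ 14.808500 kN·m

M(24/5) = 29617/2000 kN·m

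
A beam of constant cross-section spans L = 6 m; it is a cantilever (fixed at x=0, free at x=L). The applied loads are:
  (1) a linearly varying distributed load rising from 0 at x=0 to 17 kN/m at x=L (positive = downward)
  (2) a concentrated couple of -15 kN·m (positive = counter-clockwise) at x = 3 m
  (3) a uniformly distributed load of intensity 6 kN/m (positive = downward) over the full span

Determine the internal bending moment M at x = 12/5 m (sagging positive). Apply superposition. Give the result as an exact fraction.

M(12/5) = -17751/125 kN·m

Load 1 — triangular load w₀=17 kN/m (0→w₀ over full span):
  M_1 = w₀Lx/2 - w₀L²/3 - w₀x³/(6L) = 17·6·(12/5)/2 - 17·6²/3 - 17·(12/5)³/(6·6) = -11016/125 kN·m
Load 2 — applied couple M₀=-15 kN·m at a=3 m (b=L-a=3):
  M_2 = M₀  [x≤a] = (-15) = -15 kN·m
Load 3 — uniform load w=6 kN/m over full span:
  M_3 = -w(L-x)²/2 = -6·(6-(12/5))²/2 = -972/25 kN·m
Superposition: M = Σ M_i = -17751/125 kN·m ≈ -142.008000 kN·m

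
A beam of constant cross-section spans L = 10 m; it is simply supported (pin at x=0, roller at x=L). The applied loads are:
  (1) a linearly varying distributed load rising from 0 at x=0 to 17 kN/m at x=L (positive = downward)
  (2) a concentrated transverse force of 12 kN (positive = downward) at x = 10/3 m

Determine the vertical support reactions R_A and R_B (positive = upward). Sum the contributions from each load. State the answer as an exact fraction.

R_A = 109/3 kN, R_B = 182/3 kN

Load 1 — triangular load w₀=17 kN/m (0→w₀ over full span):
  R_A = w₀L/6 = 17·10/6 = 85/3 kN
  R_B = w₀L/3 = 17·10/3 = 170/3 kN
Load 2 — point force P=12 kN at a=10/3 m (b=L-a=20/3):
  R_A = Pb/L = 12·(20/3)/10 = 8 kN
  R_B = Pa/L = 12·(10/3)/10 = 4 kN
Superposition: R_A = 109/3 kN, R_B = 182/3 kN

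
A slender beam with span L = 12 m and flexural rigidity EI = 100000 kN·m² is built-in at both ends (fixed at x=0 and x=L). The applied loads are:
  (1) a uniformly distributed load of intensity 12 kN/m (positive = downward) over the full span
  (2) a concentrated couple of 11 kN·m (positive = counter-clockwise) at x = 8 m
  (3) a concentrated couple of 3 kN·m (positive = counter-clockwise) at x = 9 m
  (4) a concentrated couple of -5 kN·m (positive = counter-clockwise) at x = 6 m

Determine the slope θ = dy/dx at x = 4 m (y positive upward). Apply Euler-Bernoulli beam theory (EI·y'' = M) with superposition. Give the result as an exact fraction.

Load 1 — uniform load w=12 kN/m over full span:
  θ_1 = -wx(L-x)(L-2x)/(12EI) = -12·4·(12-4)·(12-2·4)/(12·100000) = -4/3125 rad
Load 2 — applied couple M₀=11 kN·m at a=8 m (b=L-a=4):
  θ_2 = (R_Ax²/2 - M_Ax)/EI  [x≤a] with R_A=11/9, M_A=11/3 = ((11/9)·4²/2 - (11/3)·4)/100000 = -11/225000 rad
Load 3 — applied couple M₀=3 kN·m at a=9 m (b=L-a=3):
  θ_3 = (R_Ax²/2 - M_Ax)/EI  [x≤a] with R_A=9/32, M_A=15/16 = ((9/32)·4²/2 - (15/16)·4)/100000 = -3/200000 rad
Load 4 — applied couple M₀=-5 kN·m at a=6 m (b=L-a=6):
  θ_4 = (R_Ax²/2 - M_Ax)/EI  [x≤a] with R_A=-5/8, M_A=-5/4 = ((-5/8)·4²/2 - (-5/4)·4)/100000 = 0 rad
Superposition: θ = Σ θ_i = -2419/1800000 rad ≈ -0.001344 rad

θ(4) = -2419/1800000 rad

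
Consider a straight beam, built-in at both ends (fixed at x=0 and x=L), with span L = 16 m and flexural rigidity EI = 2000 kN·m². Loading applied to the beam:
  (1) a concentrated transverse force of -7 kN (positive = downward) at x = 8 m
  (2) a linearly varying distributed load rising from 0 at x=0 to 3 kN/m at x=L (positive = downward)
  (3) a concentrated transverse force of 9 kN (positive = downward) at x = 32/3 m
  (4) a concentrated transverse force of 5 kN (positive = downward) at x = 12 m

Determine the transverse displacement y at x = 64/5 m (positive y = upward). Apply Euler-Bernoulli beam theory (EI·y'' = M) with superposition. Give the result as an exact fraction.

Load 1 — point force P=-7 kN at a=8 m (b=L-a=8):
  y_1 = -Pa²(L-x)²(3bL-(3b+a)(L-x))/(6L³EI)  [x>a] = -(-7)·8²·(16-(64/5))²·(3·8·16-(3·8+8)·(16-(64/5)))/(6·16³·2000) = 1232/46875 m
Load 2 — triangular load w₀=3 kN/m (0→w₀ over full span):
  y_2 = -w₀x²(L-x)²(x+2L)/(120LEI) = -3·(64/5)²·(16-(64/5))²·((64/5)+2·16)/(120·16·2000) = -114688/1953125 m
Load 3 — point force P=9 kN at a=32/3 m (b=L-a=16/3):
  y_3 = -Pa²(L-x)²(3bL-(3b+a)(L-x))/(6L³EI)  [x>a] = -9·(32/3)²·(16-(64/5))²·(3·(16/3)·16-(3·(16/3)+(32/3))·(16-(64/5)))/(6·16³·2000) = -1024/28125 m
Load 4 — point force P=5 kN at a=12 m (b=L-a=4):
  y_4 = -Pa²(L-x)²(3bL-(3b+a)(L-x))/(6L³EI)  [x>a] = -5·12²·(16-(64/5))²·(3·4·16-(3·4+12)·(16-(64/5)))/(6·16³·2000) = -54/3125 m
Superposition: y = Σ y_i = -1513942/17578125 m ≈ -0.086126 m

y(64/5) = -1513942/17578125 m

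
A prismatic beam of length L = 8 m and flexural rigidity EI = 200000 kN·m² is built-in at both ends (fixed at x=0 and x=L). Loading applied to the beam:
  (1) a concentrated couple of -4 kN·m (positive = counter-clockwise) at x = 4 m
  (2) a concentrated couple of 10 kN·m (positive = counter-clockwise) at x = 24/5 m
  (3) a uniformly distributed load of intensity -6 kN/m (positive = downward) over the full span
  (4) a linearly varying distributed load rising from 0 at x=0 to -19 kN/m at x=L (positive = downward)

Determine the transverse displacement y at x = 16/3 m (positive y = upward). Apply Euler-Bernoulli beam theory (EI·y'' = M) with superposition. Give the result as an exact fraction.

y(16/3) = 15191/22781250 m

Load 1 — applied couple M₀=-4 kN·m at a=4 m (b=L-a=4):
  y_1 = (R_Ax³/6 - M_Ax²/2 - M₀(x-a)²/2)/EI  [x>a] with R_A=-3/4, M_A=-1 = ((-3/4)·(16/3)³/6 - (-1)·(16/3)²/2 - (-4)·((16/3)-4)²/2)/200000 = -1/168750 m
Load 2 — applied couple M₀=10 kN·m at a=24/5 m (b=L-a=16/5):
  y_2 = (R_Ax³/6 - M_Ax²/2 - M₀(x-a)²/2)/EI  [x>a] with R_A=9/5, M_A=16/5 = ((9/5)·(16/3)³/6 - (16/5)·(16/3)²/2 - 10·((16/3)-(24/5))²/2)/200000 = -1/140625 m
Load 3 — uniform load w=-6 kN/m over full span:
  y_3 = -wx²(L-x)²/(24EI) = -(-6)·(16/3)²·(8-(16/3))²/(24·200000) = 64/253125 m
Load 4 — triangular load w₀=-19 kN/m (0→w₀ over full span):
  y_4 = -w₀x²(L-x)²(x+2L)/(120LEI) = -(-19)·(16/3)²·(8-(16/3))²·((16/3)+2·8)/(120·8·200000) = 4864/11390625 m
Superposition: y = Σ y_i = 15191/22781250 m ≈ 0.000667 m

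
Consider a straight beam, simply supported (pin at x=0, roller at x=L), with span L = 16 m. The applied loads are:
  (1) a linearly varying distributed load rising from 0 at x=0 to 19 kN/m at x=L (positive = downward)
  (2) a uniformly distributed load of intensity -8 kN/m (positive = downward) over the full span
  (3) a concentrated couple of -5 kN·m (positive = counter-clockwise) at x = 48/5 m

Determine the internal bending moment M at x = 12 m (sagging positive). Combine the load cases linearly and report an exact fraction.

M(12) = 301/4 kN·m

Load 1 — triangular load w₀=19 kN/m (0→w₀ over full span):
  M_1 = w₀Lx/6 - w₀x³/(6L) = 19·16·12/6 - 19·12³/(6·16) = 266 kN·m
Load 2 — uniform load w=-8 kN/m over full span:
  M_2 = wx(L-x)/2 = (-8)·12·(16-12)/2 = -192 kN·m
Load 3 — applied couple M₀=-5 kN·m at a=48/5 m (b=L-a=32/5):
  M_3 = M₀x/L - M₀  [x>a] = (-5)·12/16 - (-5) = 5/4 kN·m
Superposition: M = Σ M_i = 301/4 kN·m ≈ 75.250000 kN·m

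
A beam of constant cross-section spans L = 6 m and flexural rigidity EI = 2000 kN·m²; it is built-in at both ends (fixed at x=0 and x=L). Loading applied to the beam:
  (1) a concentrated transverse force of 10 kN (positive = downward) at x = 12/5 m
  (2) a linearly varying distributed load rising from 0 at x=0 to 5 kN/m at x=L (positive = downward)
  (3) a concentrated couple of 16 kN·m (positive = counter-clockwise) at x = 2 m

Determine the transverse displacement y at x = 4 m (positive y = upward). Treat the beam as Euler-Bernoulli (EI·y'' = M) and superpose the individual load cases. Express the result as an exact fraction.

Load 1 — point force P=10 kN at a=12/5 m (b=L-a=18/5):
  y_1 = -Pa²(L-x)²(3bL-(3b+a)(L-x))/(6L³EI)  [x>a] = -10·(12/5)²·(6-4)²·(3·(18/5)·6-(3·(18/5)+(12/5))·(6-4))/(6·6³·2000) = -32/9375 m
Load 2 — triangular load w₀=5 kN/m (0→w₀ over full span):
  y_2 = -w₀x²(L-x)²(x+2L)/(120LEI) = -5·4²·(6-4)²·(4+2·6)/(120·6·2000) = -4/1125 m
Load 3 — applied couple M₀=16 kN·m at a=2 m (b=L-a=4):
  y_3 = (R_Ax³/6 - M_Ax²/2 - M₀(x-a)²/2)/EI  [x>a] with R_A=32/9, M_A=0 = ((32/9)·4³/6 - 0·4²/2 - 16·(4-2)²/2)/2000 = 2/675 m
Superposition: y = Σ y_i = -338/84375 m ≈ -0.004006 m

y(4) = -338/84375 m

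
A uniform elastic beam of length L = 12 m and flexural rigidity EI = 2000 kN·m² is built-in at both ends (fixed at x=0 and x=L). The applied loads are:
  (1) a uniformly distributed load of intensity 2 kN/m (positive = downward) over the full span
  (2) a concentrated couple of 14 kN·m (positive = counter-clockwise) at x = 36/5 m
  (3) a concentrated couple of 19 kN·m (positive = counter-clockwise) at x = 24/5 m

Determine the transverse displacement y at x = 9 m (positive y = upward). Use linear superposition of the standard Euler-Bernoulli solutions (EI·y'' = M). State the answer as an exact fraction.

y(9) = -873/40000 m

Load 1 — uniform load w=2 kN/m over full span:
  y_1 = -wx²(L-x)²/(24EI) = -2·9²·(12-9)²/(24·2000) = -243/8000 m
Load 2 — applied couple M₀=14 kN·m at a=36/5 m (b=L-a=24/5):
  y_2 = (R_Ax³/6 - M_Ax²/2 - M₀(x-a)²/2)/EI  [x>a] with R_A=42/25, M_A=112/25 = ((42/25)·9³/6 - (112/25)·9²/2 - 14·(9-(36/5))²/2)/2000 = 0 m
Load 3 — applied couple M₀=19 kN·m at a=24/5 m (b=L-a=36/5):
  y_3 = (R_Ax³/6 - M_Ax²/2 - M₀(x-a)²/2)/EI  [x>a] with R_A=57/25, M_A=57/25 = ((57/25)·9³/6 - (57/25)·9²/2 - 19·(9-(24/5))²/2)/2000 = 171/20000 m
Superposition: y = Σ y_i = -873/40000 m ≈ -0.021825 m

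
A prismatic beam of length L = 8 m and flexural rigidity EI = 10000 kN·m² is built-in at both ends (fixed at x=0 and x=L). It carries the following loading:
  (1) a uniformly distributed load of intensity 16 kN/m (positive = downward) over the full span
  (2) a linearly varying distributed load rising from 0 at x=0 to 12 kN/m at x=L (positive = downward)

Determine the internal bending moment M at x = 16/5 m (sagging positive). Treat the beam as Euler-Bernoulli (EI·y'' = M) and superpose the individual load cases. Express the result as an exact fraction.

M(16/5) = 18688/375 kN·m

Load 1 — uniform load w=16 kN/m over full span:
  M_1 = wLx/2 - wL²/12 - wx²/2 = 16·8·(16/5)/2 - 16·8²/12 - 16·(16/5)²/2 = 2816/75 kN·m
Load 2 — triangular load w₀=12 kN/m (0→w₀ over full span):
  M_2 = 3w₀Lx/20 - w₀L²/30 - w₀x³/(6L) = 3·12·8·(16/5)/20 - 12·8²/30 - 12·(16/5)³/(6·8) = 1536/125 kN·m
Superposition: M = Σ M_i = 18688/375 kN·m ≈ 49.834667 kN·m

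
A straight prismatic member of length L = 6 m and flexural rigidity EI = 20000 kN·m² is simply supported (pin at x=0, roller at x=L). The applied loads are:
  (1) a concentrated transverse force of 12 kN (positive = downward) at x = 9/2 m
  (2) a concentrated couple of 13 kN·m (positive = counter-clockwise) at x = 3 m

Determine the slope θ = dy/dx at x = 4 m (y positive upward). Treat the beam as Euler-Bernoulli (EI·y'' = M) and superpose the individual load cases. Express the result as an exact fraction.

θ(4) = 197/480000 rad

Load 1 — point force P=12 kN at a=9/2 m (b=L-a=3/2):
  θ_1 = -Pb(L²-b²-3x²)/(6LEI)  [x≤a] = -12·(3/2)·(6²-(3/2)²-3·4²)/(6·6·20000) = 57/160000 rad
Load 2 — applied couple M₀=13 kN·m at a=3 m (b=L-a=3):
  θ_2 = (M₀x²/(2L)-M₀(x-a)+C₁)/EI  [x>a] with C₁=M₀(3b²-L²)/(6L)=-13/4 = (13·4²/(2·6)-13·(4-3)+(-13/4))/20000 = 13/240000 rad
Superposition: θ = Σ θ_i = 197/480000 rad ≈ 0.000410 rad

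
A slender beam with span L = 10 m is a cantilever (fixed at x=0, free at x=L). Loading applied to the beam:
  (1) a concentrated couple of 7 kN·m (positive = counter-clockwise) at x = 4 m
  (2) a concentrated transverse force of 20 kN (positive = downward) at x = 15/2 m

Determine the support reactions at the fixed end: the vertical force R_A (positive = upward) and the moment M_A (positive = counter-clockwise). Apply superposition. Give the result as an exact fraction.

R_A = 20 kN, M_A = 143 kN·m

Load 1 — applied couple M₀=7 kN·m at a=4 m (b=L-a=6):
  R_A = 0 kN
  M_A = -M₀ = -7 kN·m
Load 2 — point force P=20 kN at a=15/2 m (b=L-a=5/2):
  R_A = P = 20 kN
  M_A = Pa = 20·(15/2) = 150 kN·m
Superposition: R_A = 20 kN, M_A = 143 kN·m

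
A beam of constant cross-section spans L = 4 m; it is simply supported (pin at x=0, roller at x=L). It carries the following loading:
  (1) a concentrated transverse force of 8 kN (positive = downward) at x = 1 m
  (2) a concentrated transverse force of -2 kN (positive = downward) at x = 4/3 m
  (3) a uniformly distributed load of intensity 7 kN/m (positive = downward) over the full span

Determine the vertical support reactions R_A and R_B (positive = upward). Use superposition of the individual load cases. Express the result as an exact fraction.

Load 1 — point force P=8 kN at a=1 m (b=L-a=3):
  R_A = Pb/L = 8·3/4 = 6 kN
  R_B = Pa/L = 8·1/4 = 2 kN
Load 2 — point force P=-2 kN at a=4/3 m (b=L-a=8/3):
  R_A = Pb/L = (-2)·(8/3)/4 = -4/3 kN
  R_B = Pa/L = (-2)·(4/3)/4 = -2/3 kN
Load 3 — uniform load w=7 kN/m over full span:
  R_A = wL/2 = 7·4/2 = 14 kN
  R_B = wL/2 = 7·4/2 = 14 kN
Superposition: R_A = 56/3 kN, R_B = 46/3 kN

R_A = 56/3 kN, R_B = 46/3 kN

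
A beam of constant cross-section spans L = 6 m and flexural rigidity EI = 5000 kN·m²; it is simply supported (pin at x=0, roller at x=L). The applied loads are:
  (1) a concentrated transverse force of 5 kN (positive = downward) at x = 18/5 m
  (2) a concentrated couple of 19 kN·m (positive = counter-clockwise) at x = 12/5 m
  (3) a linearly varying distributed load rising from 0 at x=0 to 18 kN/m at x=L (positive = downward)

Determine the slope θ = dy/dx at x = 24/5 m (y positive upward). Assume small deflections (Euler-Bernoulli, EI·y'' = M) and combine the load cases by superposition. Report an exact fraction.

Load 1 — point force P=5 kN at a=18/5 m (b=L-a=12/5):
  θ_1 = -Pa(2L²-6Lx+3x²+a²)/(6LEI)  [x>a] = -5·(18/5)·(2·6²-6·6·(24/5)+3·(24/5)²+(18/5)²)/(6·6·5000) = 117/62500 rad
Load 2 — applied couple M₀=19 kN·m at a=12/5 m (b=L-a=18/5):
  θ_2 = (M₀x²/(2L)-M₀(x-a)+C₁)/EI  [x>a] with C₁=M₀(3b²-L²)/(6L)=38/25 = (19·(24/5)²/(2·6)-19·((24/5)-(12/5))+(38/25))/5000 = -19/12500 rad
Load 3 — triangular load w₀=18 kN/m (0→w₀ over full span):
  θ_3 = -w₀(7L⁴-30L²x²+15x⁴)/(360LEI) = -18·(7·6⁴-30·6²·(24/5)²+15·(24/5)⁴)/(360·6·5000) = 20439/1562500 rad
Superposition: θ = Σ θ_i = 20989/1562500 rad ≈ 0.013433 rad

θ(24/5) = 20989/1562500 rad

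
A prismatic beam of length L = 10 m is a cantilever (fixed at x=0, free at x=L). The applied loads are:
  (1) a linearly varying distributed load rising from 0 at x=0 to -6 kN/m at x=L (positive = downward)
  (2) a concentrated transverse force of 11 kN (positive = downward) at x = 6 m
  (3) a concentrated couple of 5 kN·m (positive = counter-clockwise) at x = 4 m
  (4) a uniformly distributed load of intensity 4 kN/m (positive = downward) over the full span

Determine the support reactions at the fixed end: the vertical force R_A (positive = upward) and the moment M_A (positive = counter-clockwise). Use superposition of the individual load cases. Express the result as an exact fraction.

R_A = 21 kN, M_A = 61 kN·m

Load 1 — triangular load w₀=-6 kN/m (0→w₀ over full span):
  R_A = w₀L/2 = (-6)·10/2 = -30 kN
  M_A = w₀L²/3 = (-6)·10²/3 = -200 kN·m
Load 2 — point force P=11 kN at a=6 m (b=L-a=4):
  R_A = P = 11 kN
  M_A = Pa = 11·6 = 66 kN·m
Load 3 — applied couple M₀=5 kN·m at a=4 m (b=L-a=6):
  R_A = 0 kN
  M_A = -M₀ = -5 kN·m
Load 4 — uniform load w=4 kN/m over full span:
  R_A = wL = 4·10 = 40 kN
  M_A = wL²/2 = 4·10²/2 = 200 kN·m
Superposition: R_A = 21 kN, M_A = 61 kN·m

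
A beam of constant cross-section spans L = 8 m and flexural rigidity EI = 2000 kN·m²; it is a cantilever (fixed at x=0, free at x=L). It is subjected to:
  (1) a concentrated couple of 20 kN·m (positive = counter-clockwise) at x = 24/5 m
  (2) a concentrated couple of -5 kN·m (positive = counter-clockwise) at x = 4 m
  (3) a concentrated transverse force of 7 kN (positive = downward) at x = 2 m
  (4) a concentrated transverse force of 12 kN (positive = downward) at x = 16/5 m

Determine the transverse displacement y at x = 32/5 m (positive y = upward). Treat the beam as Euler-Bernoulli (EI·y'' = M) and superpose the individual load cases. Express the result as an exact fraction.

Load 1 — applied couple M₀=20 kN·m at a=24/5 m (b=L-a=16/5):
  y_1 = M₀a(2x-a)/(2EI)  [x>a] = 20·(24/5)·(2·(32/5)-(24/5))/(2·2000) = 24/125 m
Load 2 — applied couple M₀=-5 kN·m at a=4 m (b=L-a=4):
  y_2 = M₀a(2x-a)/(2EI)  [x>a] = (-5)·4·(2·(32/5)-4)/(2·2000) = -11/250 m
Load 3 — point force P=7 kN at a=2 m (b=L-a=6):
  y_3 = -Pa²(3x-a)/(6EI)  [x>a] = -7·2²·(3·(32/5)-2)/(6·2000) = -301/7500 m
Load 4 — point force P=12 kN at a=16/5 m (b=L-a=24/5):
  y_4 = -Pa²(3x-a)/(6EI)  [x>a] = -12·(16/5)²·(3·(32/5)-(16/5))/(6·2000) = -512/3125 m
Superposition: y = Σ y_i = -2099/37500 m ≈ -0.055973 m

y(32/5) = -2099/37500 m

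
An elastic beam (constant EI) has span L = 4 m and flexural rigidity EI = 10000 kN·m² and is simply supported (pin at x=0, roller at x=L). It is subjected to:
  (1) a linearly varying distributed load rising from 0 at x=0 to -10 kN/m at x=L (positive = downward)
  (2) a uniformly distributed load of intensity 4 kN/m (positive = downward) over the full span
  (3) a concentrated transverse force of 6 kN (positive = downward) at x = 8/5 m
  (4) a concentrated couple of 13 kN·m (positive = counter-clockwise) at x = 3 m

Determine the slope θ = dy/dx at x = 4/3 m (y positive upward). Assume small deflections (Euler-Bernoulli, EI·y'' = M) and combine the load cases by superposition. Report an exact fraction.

θ(4/3) = -1308517/2430000000 rad

Load 1 — triangular load w₀=-10 kN/m (0→w₀ over full span):
  θ_1 = -w₀(7L⁴-30L²x²+15x⁴)/(360LEI) = -(-10)·(7·4⁴-30·4²·(4/3)²+15·(4/3)⁴)/(360·4·10000) = 104/151875 rad
Load 2 — uniform load w=4 kN/m over full span:
  θ_2 = -w(L³-6Lx²+4x³)/(24EI) = -4·(4³-6·4·(4/3)²+4·(4/3)³)/(24·10000) = -26/50625 rad
Load 3 — point force P=6 kN at a=8/5 m (b=L-a=12/5):
  θ_3 = -Pb(L²-b²-3x²)/(6LEI)  [x≤a] = -6·(12/5)·(4²-(12/5)²-3·(4/3)²)/(6·4·10000) = -23/78125 rad
Load 4 — applied couple M₀=13 kN·m at a=3 m (b=L-a=1):
  θ_4 = (M₀x²/(2L)+C₁)/EI  [x≤a] with C₁=M₀(3b²-L²)/(6L)=-169/24 = (13·(4/3)²/(2·4)+(-169/24))/10000 = -299/720000 rad
Superposition: θ = Σ θ_i = -1308517/2430000000 rad ≈ -0.000538 rad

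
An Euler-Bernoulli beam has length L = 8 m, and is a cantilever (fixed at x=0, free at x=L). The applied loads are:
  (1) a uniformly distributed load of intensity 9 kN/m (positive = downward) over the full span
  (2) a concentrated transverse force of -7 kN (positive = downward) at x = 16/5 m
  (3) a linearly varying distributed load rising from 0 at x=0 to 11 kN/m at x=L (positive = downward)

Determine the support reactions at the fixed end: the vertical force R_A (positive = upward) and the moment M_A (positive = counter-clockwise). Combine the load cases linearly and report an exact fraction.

Load 1 — uniform load w=9 kN/m over full span:
  R_A = wL = 9·8 = 72 kN
  M_A = wL²/2 = 9·8²/2 = 288 kN·m
Load 2 — point force P=-7 kN at a=16/5 m (b=L-a=24/5):
  R_A = P = (-7) = -7 kN
  M_A = Pa = (-7)·(16/5) = -112/5 kN·m
Load 3 — triangular load w₀=11 kN/m (0→w₀ over full span):
  R_A = w₀L/2 = 11·8/2 = 44 kN
  M_A = w₀L²/3 = 11·8²/3 = 704/3 kN·m
Superposition: R_A = 109 kN, M_A = 7504/15 kN·m

R_A = 109 kN, M_A = 7504/15 kN·m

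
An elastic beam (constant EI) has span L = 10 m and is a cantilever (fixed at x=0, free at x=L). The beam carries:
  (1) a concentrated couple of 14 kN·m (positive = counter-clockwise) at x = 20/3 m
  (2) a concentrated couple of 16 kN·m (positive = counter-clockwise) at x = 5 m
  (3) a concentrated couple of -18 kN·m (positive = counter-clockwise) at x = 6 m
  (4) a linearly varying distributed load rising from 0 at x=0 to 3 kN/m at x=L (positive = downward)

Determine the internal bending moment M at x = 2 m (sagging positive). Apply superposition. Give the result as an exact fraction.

Load 1 — applied couple M₀=14 kN·m at a=20/3 m (b=L-a=10/3):
  M_1 = M₀  [x≤a] = 14 = 14 kN·m
Load 2 — applied couple M₀=16 kN·m at a=5 m (b=L-a=5):
  M_2 = M₀  [x≤a] = 16 = 16 kN·m
Load 3 — applied couple M₀=-18 kN·m at a=6 m (b=L-a=4):
  M_3 = M₀  [x≤a] = (-18) = -18 kN·m
Load 4 — triangular load w₀=3 kN/m (0→w₀ over full span):
  M_4 = w₀Lx/2 - w₀L²/3 - w₀x³/(6L) = 3·10·2/2 - 3·10²/3 - 3·2³/(6·10) = -352/5 kN·m
Superposition: M = Σ M_i = -292/5 kN·m ≈ -58.400000 kN·m

M(2) = -292/5 kN·m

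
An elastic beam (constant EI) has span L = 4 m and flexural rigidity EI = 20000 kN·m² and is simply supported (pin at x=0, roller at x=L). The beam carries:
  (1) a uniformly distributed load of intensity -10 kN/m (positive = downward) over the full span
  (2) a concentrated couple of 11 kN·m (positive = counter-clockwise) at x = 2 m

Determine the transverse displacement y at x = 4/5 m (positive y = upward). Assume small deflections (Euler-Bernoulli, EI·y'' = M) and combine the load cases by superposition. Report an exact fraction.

Load 1 — uniform load w=-10 kN/m over full span:
  y_1 = -wx(L³-2Lx²+x³)/(24EI) = -(-10)·(4/5)·(4³-2·4·(4/5)²+(4/5)³)/(24·20000) = 232/234375 m
Load 2 — applied couple M₀=11 kN·m at a=2 m (b=L-a=2):
  y_2 = (M₀x³/(6L)+C₁x)/EI  [x≤a] with C₁=M₀(3b²-L²)/(6L)=-11/6 = (11·(4/5)³/(6·4)+(-11/6)·(4/5))/20000 = -77/1250000 m
Superposition: y = Σ y_i = 3481/3750000 m ≈ 0.000928 m

y(4/5) = 3481/3750000 m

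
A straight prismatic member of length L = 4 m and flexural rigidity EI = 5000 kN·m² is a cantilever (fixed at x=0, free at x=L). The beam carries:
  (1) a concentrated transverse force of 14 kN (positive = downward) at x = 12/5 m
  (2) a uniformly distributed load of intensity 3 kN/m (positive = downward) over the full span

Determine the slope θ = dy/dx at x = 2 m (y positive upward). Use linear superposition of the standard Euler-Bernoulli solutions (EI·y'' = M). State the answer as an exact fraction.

Load 1 — point force P=14 kN at a=12/5 m (b=L-a=8/5):
  θ_1 = -Px(2a-x)/(2EI)  [x≤a] = -14·2·(2·(12/5)-2)/(2·5000) = -49/6250 rad
Load 2 — uniform load w=3 kN/m over full span:
  θ_2 = -wx(x²-3Lx+3L²)/(6EI) = -3·2·(2²-3·4·2+3·4²)/(6·5000) = -7/1250 rad
Superposition: θ = Σ θ_i = -42/3125 rad ≈ -0.013440 rad

θ(2) = -42/3125 rad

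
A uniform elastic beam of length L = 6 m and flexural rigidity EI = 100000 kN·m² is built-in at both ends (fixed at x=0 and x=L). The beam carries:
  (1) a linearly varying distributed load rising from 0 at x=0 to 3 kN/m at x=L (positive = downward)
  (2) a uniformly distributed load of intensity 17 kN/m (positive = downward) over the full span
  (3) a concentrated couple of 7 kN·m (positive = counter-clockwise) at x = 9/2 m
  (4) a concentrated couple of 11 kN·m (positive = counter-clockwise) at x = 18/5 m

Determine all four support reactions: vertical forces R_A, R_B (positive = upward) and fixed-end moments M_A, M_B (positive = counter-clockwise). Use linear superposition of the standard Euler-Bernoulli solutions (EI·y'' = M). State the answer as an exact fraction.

R_A = 23061/400 kN, M_A = 24123/400 kN·m, R_B = 21339/400 kN, M_B = -22557/400 kN·m

Load 1 — triangular load w₀=3 kN/m (0→w₀ over full span):
  R_A = 3w₀L/20 = 3·3·6/20 = 27/10 kN
  M_A = w₀L²/30 = 3·6²/30 = 18/5 kN·m
  R_B = 7w₀L/20 = 7·3·6/20 = 63/10 kN
  M_B = -w₀L²/20 = -3·6²/20 = -27/5 kN·m
Load 2 — uniform load w=17 kN/m over full span:
  R_A = wL/2 = 17·6/2 = 51 kN
  M_A = wL²/12 = 17·6²/12 = 51 kN·m
  R_B = wL/2 = 17·6/2 = 51 kN
  M_B = -wL²/12 = -17·6²/12 = -51 kN·m
Load 3 — applied couple M₀=7 kN·m at a=9/2 m (b=L-a=3/2):
  R_A = 6M₀ab/L³ = 6·7·(9/2)·(3/2)/6³ = 21/16 kN
  M_A = M₀b(2a-b)/L² = 7·(3/2)·(2·(9/2)-(3/2))/6² = 35/16 kN·m
  R_B = -6M₀ab/L³ = -6·7·(9/2)·(3/2)/6³ = -21/16 kN
  M_B = M₀a(2b-a)/L² = 7·(9/2)·(2·(3/2)-(9/2))/6² = -21/16 kN·m
Load 4 — applied couple M₀=11 kN·m at a=18/5 m (b=L-a=12/5):
  R_A = 6M₀ab/L³ = 6·11·(18/5)·(12/5)/6³ = 66/25 kN
  M_A = M₀b(2a-b)/L² = 11·(12/5)·(2·(18/5)-(12/5))/6² = 88/25 kN·m
  R_B = -6M₀ab/L³ = -6·11·(18/5)·(12/5)/6³ = -66/25 kN
  M_B = M₀a(2b-a)/L² = 11·(18/5)·(2·(12/5)-(18/5))/6² = 33/25 kN·m
Superposition: R_A = 23061/400 kN, M_A = 24123/400 kN·m, R_B = 21339/400 kN, M_B = -22557/400 kN·m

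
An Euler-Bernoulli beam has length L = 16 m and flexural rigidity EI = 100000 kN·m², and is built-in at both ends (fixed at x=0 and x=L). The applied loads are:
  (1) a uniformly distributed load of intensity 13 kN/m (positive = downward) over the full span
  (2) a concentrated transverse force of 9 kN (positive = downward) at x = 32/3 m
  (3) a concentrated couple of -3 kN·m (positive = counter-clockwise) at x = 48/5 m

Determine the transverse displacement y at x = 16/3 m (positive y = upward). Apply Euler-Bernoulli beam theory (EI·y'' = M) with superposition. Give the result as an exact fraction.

y(16/3) = -116368/6328125 m

Load 1 — uniform load w=13 kN/m over full span:
  y_1 = -wx²(L-x)²/(24EI) = -13·(16/3)²·(16-(16/3))²/(24·100000) = -13312/759375 m
Load 2 — point force P=9 kN at a=32/3 m (b=L-a=16/3):
  y_2 = -Pb²x²(3aL-(3a+b)x)/(6L³EI)  [x≤a] = -9·(16/3)²·(16/3)²·(3·(32/3)·16-(3·(32/3)+(16/3))·(16/3))/(6·16³·100000) = -704/759375 m
Load 3 — applied couple M₀=-3 kN·m at a=48/5 m (b=L-a=32/5):
  y_3 = (R_Ax³/6 - M_Ax²/2)/EI  [x≤a] with R_A=-27/100, M_A=-24/25 = ((-27/100)·(16/3)³/6 - (-24/25)·(16/3)²/2)/100000 = 16/234375 m
Superposition: y = Σ y_i = -116368/6328125 m ≈ -0.018389 m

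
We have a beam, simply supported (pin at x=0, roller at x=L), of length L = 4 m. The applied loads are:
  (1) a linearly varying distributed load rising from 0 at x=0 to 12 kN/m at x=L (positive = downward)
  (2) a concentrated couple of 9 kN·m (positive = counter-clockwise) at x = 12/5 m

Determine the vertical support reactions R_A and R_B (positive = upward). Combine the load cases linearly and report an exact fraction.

R_A = 41/4 kN, R_B = 55/4 kN

Load 1 — triangular load w₀=12 kN/m (0→w₀ over full span):
  R_A = w₀L/6 = 12·4/6 = 8 kN
  R_B = w₀L/3 = 12·4/3 = 16 kN
Load 2 — applied couple M₀=9 kN·m at a=12/5 m (b=L-a=8/5):
  R_A = M₀/L = 9/4 kN
  R_B = -M₀/L = -9/4 kN
Superposition: R_A = 41/4 kN, R_B = 55/4 kN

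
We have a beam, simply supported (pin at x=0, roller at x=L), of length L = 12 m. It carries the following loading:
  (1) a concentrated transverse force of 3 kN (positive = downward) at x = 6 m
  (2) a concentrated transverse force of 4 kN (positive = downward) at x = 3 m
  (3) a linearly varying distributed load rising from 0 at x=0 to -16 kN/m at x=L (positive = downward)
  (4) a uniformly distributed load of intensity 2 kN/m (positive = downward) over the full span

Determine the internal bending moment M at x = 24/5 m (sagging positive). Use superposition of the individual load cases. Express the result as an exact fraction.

Load 1 — point force P=3 kN at a=6 m (b=L-a=6):
  M_1 = Pbx/L  [x≤a] = 3·6·(24/5)/12 = 36/5 kN·m
Load 2 — point force P=4 kN at a=3 m (b=L-a=9):
  M_2 = Pa(L-x)/L  [x>a] = 4·3·(12-(24/5))/12 = 36/5 kN·m
Load 3 — triangular load w₀=-16 kN/m (0→w₀ over full span):
  M_3 = w₀Lx/6 - w₀x³/(6L) = (-16)·12·(24/5)/6 - (-16)·(24/5)³/(6·12) = -16128/125 kN·m
Load 4 — uniform load w=2 kN/m over full span:
  M_4 = wx(L-x)/2 = 2·(24/5)·(12-(24/5))/2 = 864/25 kN·m
Superposition: M = Σ M_i = -10008/125 kN·m ≈ -80.064000 kN·m

M(24/5) = -10008/125 kN·m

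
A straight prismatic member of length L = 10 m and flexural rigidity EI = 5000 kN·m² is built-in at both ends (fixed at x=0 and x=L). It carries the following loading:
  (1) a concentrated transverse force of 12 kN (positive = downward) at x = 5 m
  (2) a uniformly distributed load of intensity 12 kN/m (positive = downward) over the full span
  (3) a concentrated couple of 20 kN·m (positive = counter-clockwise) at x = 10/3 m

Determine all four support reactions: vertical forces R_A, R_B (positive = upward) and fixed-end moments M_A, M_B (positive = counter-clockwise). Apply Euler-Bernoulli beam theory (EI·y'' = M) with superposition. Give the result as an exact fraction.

Load 1 — point force P=12 kN at a=5 m (b=L-a=5):
  R_A = Pb²(3a+b)/L³ = 12·5²·(3·5+5)/10³ = 6 kN
  M_A = Pab²/L² = 12·5·5²/10² = 15 kN·m
  R_B = Pa²(a+3b)/L³ = 12·5²·(5+3·5)/10³ = 6 kN
  M_B = -Pa²b/L² = -12·5²·5/10² = -15 kN·m
Load 2 — uniform load w=12 kN/m over full span:
  R_A = wL/2 = 12·10/2 = 60 kN
  M_A = wL²/12 = 12·10²/12 = 100 kN·m
  R_B = wL/2 = 12·10/2 = 60 kN
  M_B = -wL²/12 = -12·10²/12 = -100 kN·m
Load 3 — applied couple M₀=20 kN·m at a=10/3 m (b=L-a=20/3):
  R_A = 6M₀ab/L³ = 6·20·(10/3)·(20/3)/10³ = 8/3 kN
  M_A = M₀b(2a-b)/L² = 20·(20/3)·(2·(10/3)-(20/3))/10² = 0 kN·m
  R_B = -6M₀ab/L³ = -6·20·(10/3)·(20/3)/10³ = -8/3 kN
  M_B = M₀a(2b-a)/L² = 20·(10/3)·(2·(20/3)-(10/3))/10² = 20/3 kN·m
Superposition: R_A = 206/3 kN, M_A = 115 kN·m, R_B = 190/3 kN, M_B = -325/3 kN·m

R_A = 206/3 kN, M_A = 115 kN·m, R_B = 190/3 kN, M_B = -325/3 kN·m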